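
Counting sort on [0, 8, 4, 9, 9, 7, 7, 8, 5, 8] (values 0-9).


Input: [0, 8, 4, 9, 9, 7, 7, 8, 5, 8]
Counts: [1, 0, 0, 0, 1, 1, 0, 2, 3, 2]

Sorted: [0, 4, 5, 7, 7, 8, 8, 8, 9, 9]


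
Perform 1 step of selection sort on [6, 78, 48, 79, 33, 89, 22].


Initial: [6, 78, 48, 79, 33, 89, 22]
Step 1: min=6 at 0
  Swap: [6, 78, 48, 79, 33, 89, 22]

After 1 step: [6, 78, 48, 79, 33, 89, 22]


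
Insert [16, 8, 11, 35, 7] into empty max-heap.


Insert 16: [16]
Insert 8: [16, 8]
Insert 11: [16, 8, 11]
Insert 35: [35, 16, 11, 8]
Insert 7: [35, 16, 11, 8, 7]

Final heap: [35, 16, 11, 8, 7]


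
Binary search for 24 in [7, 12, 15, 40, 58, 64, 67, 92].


Step 1: lo=0, hi=7, mid=3, val=40
Step 2: lo=0, hi=2, mid=1, val=12
Step 3: lo=2, hi=2, mid=2, val=15

Not found


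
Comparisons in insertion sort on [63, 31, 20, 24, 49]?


Algorithm: insertion sort
Input: [63, 31, 20, 24, 49]
Sorted: [20, 24, 31, 49, 63]

8


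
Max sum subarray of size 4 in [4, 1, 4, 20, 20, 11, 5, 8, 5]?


[0:4]: 29
[1:5]: 45
[2:6]: 55
[3:7]: 56
[4:8]: 44
[5:9]: 29

Max: 56 at [3:7]


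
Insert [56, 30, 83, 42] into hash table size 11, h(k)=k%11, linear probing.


Insert 56: h=1 -> slot 1
Insert 30: h=8 -> slot 8
Insert 83: h=6 -> slot 6
Insert 42: h=9 -> slot 9

Table: [None, 56, None, None, None, None, 83, None, 30, 42, None]


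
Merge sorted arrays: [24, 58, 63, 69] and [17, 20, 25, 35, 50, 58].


Take 17 from B
Take 20 from B
Take 24 from A
Take 25 from B
Take 35 from B
Take 50 from B
Take 58 from A
Take 58 from B

Merged: [17, 20, 24, 25, 35, 50, 58, 58, 63, 69]


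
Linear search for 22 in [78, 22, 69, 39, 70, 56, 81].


i=0: 78!=22
i=1: 22==22 found!

Found at 1, 2 comps


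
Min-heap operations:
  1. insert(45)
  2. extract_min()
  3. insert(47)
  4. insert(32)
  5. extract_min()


insert(45) -> [45]
extract_min()->45, []
insert(47) -> [47]
insert(32) -> [32, 47]
extract_min()->32, [47]

Final heap: [47]


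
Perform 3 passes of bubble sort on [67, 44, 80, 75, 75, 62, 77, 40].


Initial: [67, 44, 80, 75, 75, 62, 77, 40]
Pass 1: [44, 67, 75, 75, 62, 77, 40, 80] (6 swaps)
Pass 2: [44, 67, 75, 62, 75, 40, 77, 80] (2 swaps)
Pass 3: [44, 67, 62, 75, 40, 75, 77, 80] (2 swaps)

After 3 passes: [44, 67, 62, 75, 40, 75, 77, 80]


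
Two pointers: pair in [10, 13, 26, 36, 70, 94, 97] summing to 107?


lo=0(10)+hi=6(97)=107

Yes: 10+97=107


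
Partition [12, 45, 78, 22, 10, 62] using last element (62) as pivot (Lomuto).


Pivot: 62
  12 <= 62: advance i (no swap)
  45 <= 62: advance i (no swap)
  22 <= 62: swap -> [12, 45, 22, 78, 10, 62]
  10 <= 62: swap -> [12, 45, 22, 10, 78, 62]
Place pivot at 4: [12, 45, 22, 10, 62, 78]

Partitioned: [12, 45, 22, 10, 62, 78]


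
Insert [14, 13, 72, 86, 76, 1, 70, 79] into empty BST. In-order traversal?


Insert 14: root
Insert 13: L from 14
Insert 72: R from 14
Insert 86: R from 14 -> R from 72
Insert 76: R from 14 -> R from 72 -> L from 86
Insert 1: L from 14 -> L from 13
Insert 70: R from 14 -> L from 72
Insert 79: R from 14 -> R from 72 -> L from 86 -> R from 76

In-order: [1, 13, 14, 70, 72, 76, 79, 86]


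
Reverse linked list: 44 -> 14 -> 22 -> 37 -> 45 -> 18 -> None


Step 1: curr=44, set curr.next=prev(None) | reversed so far: 44
Step 2: curr=14, set curr.next=prev(44) | reversed so far: 14 -> 44
Step 3: curr=22, set curr.next=prev(14) | reversed so far: 22 -> 14 -> 44
Step 4: curr=37, set curr.next=prev(22) | reversed so far: 37 -> 22 -> 14 -> 44
Step 5: curr=45, set curr.next=prev(37) | reversed so far: 45 -> 37 -> 22 -> 14 -> 44
Step 6: curr=18, set curr.next=prev(45) | reversed so far: 18 -> 45 -> 37 -> 22 -> 14 -> 44

18 -> 45 -> 37 -> 22 -> 14 -> 44 -> None


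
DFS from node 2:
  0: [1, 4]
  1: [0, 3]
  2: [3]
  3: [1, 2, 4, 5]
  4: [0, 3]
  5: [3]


Visit 2, push [3]
Visit 3, push [5, 4, 1]
Visit 1, push [0]
Visit 0, push [4]
Visit 4, push []
Visit 5, push []

DFS order: [2, 3, 1, 0, 4, 5]


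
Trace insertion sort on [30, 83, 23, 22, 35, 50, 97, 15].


Initial: [30, 83, 23, 22, 35, 50, 97, 15]
Insert 83: [30, 83, 23, 22, 35, 50, 97, 15]
Insert 23: [23, 30, 83, 22, 35, 50, 97, 15]
Insert 22: [22, 23, 30, 83, 35, 50, 97, 15]
Insert 35: [22, 23, 30, 35, 83, 50, 97, 15]
Insert 50: [22, 23, 30, 35, 50, 83, 97, 15]
Insert 97: [22, 23, 30, 35, 50, 83, 97, 15]
Insert 15: [15, 22, 23, 30, 35, 50, 83, 97]

Sorted: [15, 22, 23, 30, 35, 50, 83, 97]


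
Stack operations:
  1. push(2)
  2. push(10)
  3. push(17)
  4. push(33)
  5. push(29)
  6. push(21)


push(2) -> [2]
push(10) -> [2, 10]
push(17) -> [2, 10, 17]
push(33) -> [2, 10, 17, 33]
push(29) -> [2, 10, 17, 33, 29]
push(21) -> [2, 10, 17, 33, 29, 21]

Final stack: [2, 10, 17, 33, 29, 21]


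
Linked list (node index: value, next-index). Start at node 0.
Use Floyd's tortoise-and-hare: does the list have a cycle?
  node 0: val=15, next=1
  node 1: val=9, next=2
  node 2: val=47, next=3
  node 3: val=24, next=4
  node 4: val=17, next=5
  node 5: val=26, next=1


Floyd's tortoise (slow, +1) and hare (fast, +2):
  init: slow=0, fast=0
  step 1: slow=1, fast=2
  step 2: slow=2, fast=4
  step 3: slow=3, fast=1
  step 4: slow=4, fast=3
  step 5: slow=5, fast=5
  slow == fast at node 5: cycle detected

Cycle: yes


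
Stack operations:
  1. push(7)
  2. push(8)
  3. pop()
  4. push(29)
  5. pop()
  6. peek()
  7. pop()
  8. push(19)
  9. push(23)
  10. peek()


push(7) -> [7]
push(8) -> [7, 8]
pop()->8, [7]
push(29) -> [7, 29]
pop()->29, [7]
peek()->7
pop()->7, []
push(19) -> [19]
push(23) -> [19, 23]
peek()->23

Final stack: [19, 23]


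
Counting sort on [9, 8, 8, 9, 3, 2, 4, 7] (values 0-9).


Input: [9, 8, 8, 9, 3, 2, 4, 7]
Counts: [0, 0, 1, 1, 1, 0, 0, 1, 2, 2]

Sorted: [2, 3, 4, 7, 8, 8, 9, 9]


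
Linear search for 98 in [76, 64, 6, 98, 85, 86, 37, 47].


i=0: 76!=98
i=1: 64!=98
i=2: 6!=98
i=3: 98==98 found!

Found at 3, 4 comps


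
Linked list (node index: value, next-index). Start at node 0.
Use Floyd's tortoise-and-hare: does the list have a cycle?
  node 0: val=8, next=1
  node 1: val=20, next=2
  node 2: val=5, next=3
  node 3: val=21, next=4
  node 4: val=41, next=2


Floyd's tortoise (slow, +1) and hare (fast, +2):
  init: slow=0, fast=0
  step 1: slow=1, fast=2
  step 2: slow=2, fast=4
  step 3: slow=3, fast=3
  slow == fast at node 3: cycle detected

Cycle: yes


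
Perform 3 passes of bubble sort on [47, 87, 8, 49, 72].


Initial: [47, 87, 8, 49, 72]
Pass 1: [47, 8, 49, 72, 87] (3 swaps)
Pass 2: [8, 47, 49, 72, 87] (1 swaps)
Pass 3: [8, 47, 49, 72, 87] (0 swaps)

After 3 passes: [8, 47, 49, 72, 87]


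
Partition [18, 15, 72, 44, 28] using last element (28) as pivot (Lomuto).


Pivot: 28
  18 <= 28: advance i (no swap)
  15 <= 28: advance i (no swap)
Place pivot at 2: [18, 15, 28, 44, 72]

Partitioned: [18, 15, 28, 44, 72]


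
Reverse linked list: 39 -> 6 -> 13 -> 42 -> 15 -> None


Step 1: curr=39, set curr.next=prev(None) | reversed so far: 39
Step 2: curr=6, set curr.next=prev(39) | reversed so far: 6 -> 39
Step 3: curr=13, set curr.next=prev(6) | reversed so far: 13 -> 6 -> 39
Step 4: curr=42, set curr.next=prev(13) | reversed so far: 42 -> 13 -> 6 -> 39
Step 5: curr=15, set curr.next=prev(42) | reversed so far: 15 -> 42 -> 13 -> 6 -> 39

15 -> 42 -> 13 -> 6 -> 39 -> None


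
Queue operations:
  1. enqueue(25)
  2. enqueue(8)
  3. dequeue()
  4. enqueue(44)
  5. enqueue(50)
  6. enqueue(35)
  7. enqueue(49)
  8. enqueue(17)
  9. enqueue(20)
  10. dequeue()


enqueue(25) -> [25]
enqueue(8) -> [25, 8]
dequeue()->25, [8]
enqueue(44) -> [8, 44]
enqueue(50) -> [8, 44, 50]
enqueue(35) -> [8, 44, 50, 35]
enqueue(49) -> [8, 44, 50, 35, 49]
enqueue(17) -> [8, 44, 50, 35, 49, 17]
enqueue(20) -> [8, 44, 50, 35, 49, 17, 20]
dequeue()->8, [44, 50, 35, 49, 17, 20]

Final queue: [44, 50, 35, 49, 17, 20]


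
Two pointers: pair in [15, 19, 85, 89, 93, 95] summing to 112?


lo=0(15)+hi=5(95)=110
lo=1(19)+hi=5(95)=114
lo=1(19)+hi=4(93)=112

Yes: 19+93=112


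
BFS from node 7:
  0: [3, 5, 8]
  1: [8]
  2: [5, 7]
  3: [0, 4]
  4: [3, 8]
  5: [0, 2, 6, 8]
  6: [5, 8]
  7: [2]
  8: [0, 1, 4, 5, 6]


Visit 7, enqueue [2]
Visit 2, enqueue [5]
Visit 5, enqueue [0, 6, 8]
Visit 0, enqueue [3]
Visit 6, enqueue []
Visit 8, enqueue [1, 4]
Visit 3, enqueue []
Visit 1, enqueue []
Visit 4, enqueue []

BFS order: [7, 2, 5, 0, 6, 8, 3, 1, 4]


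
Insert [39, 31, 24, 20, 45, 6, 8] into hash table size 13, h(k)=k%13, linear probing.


Insert 39: h=0 -> slot 0
Insert 31: h=5 -> slot 5
Insert 24: h=11 -> slot 11
Insert 20: h=7 -> slot 7
Insert 45: h=6 -> slot 6
Insert 6: h=6, 2 probes -> slot 8
Insert 8: h=8, 1 probes -> slot 9

Table: [39, None, None, None, None, 31, 45, 20, 6, 8, None, 24, None]


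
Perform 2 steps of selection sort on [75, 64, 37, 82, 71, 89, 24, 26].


Initial: [75, 64, 37, 82, 71, 89, 24, 26]
Step 1: min=24 at 6
  Swap: [24, 64, 37, 82, 71, 89, 75, 26]
Step 2: min=26 at 7
  Swap: [24, 26, 37, 82, 71, 89, 75, 64]

After 2 steps: [24, 26, 37, 82, 71, 89, 75, 64]


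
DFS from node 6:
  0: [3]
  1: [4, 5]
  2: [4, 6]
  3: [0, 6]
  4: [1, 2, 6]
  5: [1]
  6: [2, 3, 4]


Visit 6, push [4, 3, 2]
Visit 2, push [4]
Visit 4, push [1]
Visit 1, push [5]
Visit 5, push []
Visit 3, push [0]
Visit 0, push []

DFS order: [6, 2, 4, 1, 5, 3, 0]


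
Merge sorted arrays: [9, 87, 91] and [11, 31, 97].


Take 9 from A
Take 11 from B
Take 31 from B
Take 87 from A
Take 91 from A

Merged: [9, 11, 31, 87, 91, 97]


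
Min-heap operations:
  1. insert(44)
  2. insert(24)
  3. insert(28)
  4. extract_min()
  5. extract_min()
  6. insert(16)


insert(44) -> [44]
insert(24) -> [24, 44]
insert(28) -> [24, 44, 28]
extract_min()->24, [28, 44]
extract_min()->28, [44]
insert(16) -> [16, 44]

Final heap: [16, 44]


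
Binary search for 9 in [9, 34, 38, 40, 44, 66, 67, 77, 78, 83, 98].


Step 1: lo=0, hi=10, mid=5, val=66
Step 2: lo=0, hi=4, mid=2, val=38
Step 3: lo=0, hi=1, mid=0, val=9

Found at index 0


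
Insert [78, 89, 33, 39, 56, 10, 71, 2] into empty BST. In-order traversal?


Insert 78: root
Insert 89: R from 78
Insert 33: L from 78
Insert 39: L from 78 -> R from 33
Insert 56: L from 78 -> R from 33 -> R from 39
Insert 10: L from 78 -> L from 33
Insert 71: L from 78 -> R from 33 -> R from 39 -> R from 56
Insert 2: L from 78 -> L from 33 -> L from 10

In-order: [2, 10, 33, 39, 56, 71, 78, 89]


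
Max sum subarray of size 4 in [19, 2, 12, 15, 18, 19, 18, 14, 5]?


[0:4]: 48
[1:5]: 47
[2:6]: 64
[3:7]: 70
[4:8]: 69
[5:9]: 56

Max: 70 at [3:7]


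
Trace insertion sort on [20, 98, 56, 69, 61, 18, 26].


Initial: [20, 98, 56, 69, 61, 18, 26]
Insert 98: [20, 98, 56, 69, 61, 18, 26]
Insert 56: [20, 56, 98, 69, 61, 18, 26]
Insert 69: [20, 56, 69, 98, 61, 18, 26]
Insert 61: [20, 56, 61, 69, 98, 18, 26]
Insert 18: [18, 20, 56, 61, 69, 98, 26]
Insert 26: [18, 20, 26, 56, 61, 69, 98]

Sorted: [18, 20, 26, 56, 61, 69, 98]


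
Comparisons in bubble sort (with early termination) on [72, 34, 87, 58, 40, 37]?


Algorithm: bubble sort (with early termination)
Input: [72, 34, 87, 58, 40, 37]
Sorted: [34, 37, 40, 58, 72, 87]

15


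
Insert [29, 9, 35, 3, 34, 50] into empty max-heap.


Insert 29: [29]
Insert 9: [29, 9]
Insert 35: [35, 9, 29]
Insert 3: [35, 9, 29, 3]
Insert 34: [35, 34, 29, 3, 9]
Insert 50: [50, 34, 35, 3, 9, 29]

Final heap: [50, 34, 35, 3, 9, 29]


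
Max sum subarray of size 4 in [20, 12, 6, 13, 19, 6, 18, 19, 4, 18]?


[0:4]: 51
[1:5]: 50
[2:6]: 44
[3:7]: 56
[4:8]: 62
[5:9]: 47
[6:10]: 59

Max: 62 at [4:8]


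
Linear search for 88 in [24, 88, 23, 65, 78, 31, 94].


i=0: 24!=88
i=1: 88==88 found!

Found at 1, 2 comps


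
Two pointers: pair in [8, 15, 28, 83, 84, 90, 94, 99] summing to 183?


lo=0(8)+hi=7(99)=107
lo=1(15)+hi=7(99)=114
lo=2(28)+hi=7(99)=127
lo=3(83)+hi=7(99)=182
lo=4(84)+hi=7(99)=183

Yes: 84+99=183


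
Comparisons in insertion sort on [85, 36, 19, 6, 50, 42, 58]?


Algorithm: insertion sort
Input: [85, 36, 19, 6, 50, 42, 58]
Sorted: [6, 19, 36, 42, 50, 58, 85]

13


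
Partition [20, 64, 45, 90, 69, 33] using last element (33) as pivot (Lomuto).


Pivot: 33
  20 <= 33: advance i (no swap)
Place pivot at 1: [20, 33, 45, 90, 69, 64]

Partitioned: [20, 33, 45, 90, 69, 64]


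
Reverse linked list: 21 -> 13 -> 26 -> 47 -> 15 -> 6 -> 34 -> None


Step 1: curr=21, set curr.next=prev(None) | reversed so far: 21
Step 2: curr=13, set curr.next=prev(21) | reversed so far: 13 -> 21
Step 3: curr=26, set curr.next=prev(13) | reversed so far: 26 -> 13 -> 21
Step 4: curr=47, set curr.next=prev(26) | reversed so far: 47 -> 26 -> 13 -> 21
Step 5: curr=15, set curr.next=prev(47) | reversed so far: 15 -> 47 -> 26 -> 13 -> 21
Step 6: curr=6, set curr.next=prev(15) | reversed so far: 6 -> 15 -> 47 -> 26 -> 13 -> 21
Step 7: curr=34, set curr.next=prev(6) | reversed so far: 34 -> 6 -> 15 -> 47 -> 26 -> 13 -> 21

34 -> 6 -> 15 -> 47 -> 26 -> 13 -> 21 -> None


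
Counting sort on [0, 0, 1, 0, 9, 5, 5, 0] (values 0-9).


Input: [0, 0, 1, 0, 9, 5, 5, 0]
Counts: [4, 1, 0, 0, 0, 2, 0, 0, 0, 1]

Sorted: [0, 0, 0, 0, 1, 5, 5, 9]


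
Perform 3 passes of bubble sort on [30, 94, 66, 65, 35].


Initial: [30, 94, 66, 65, 35]
Pass 1: [30, 66, 65, 35, 94] (3 swaps)
Pass 2: [30, 65, 35, 66, 94] (2 swaps)
Pass 3: [30, 35, 65, 66, 94] (1 swaps)

After 3 passes: [30, 35, 65, 66, 94]


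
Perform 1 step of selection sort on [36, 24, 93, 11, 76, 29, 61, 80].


Initial: [36, 24, 93, 11, 76, 29, 61, 80]
Step 1: min=11 at 3
  Swap: [11, 24, 93, 36, 76, 29, 61, 80]

After 1 step: [11, 24, 93, 36, 76, 29, 61, 80]


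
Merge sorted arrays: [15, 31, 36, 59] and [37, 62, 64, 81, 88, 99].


Take 15 from A
Take 31 from A
Take 36 from A
Take 37 from B
Take 59 from A

Merged: [15, 31, 36, 37, 59, 62, 64, 81, 88, 99]


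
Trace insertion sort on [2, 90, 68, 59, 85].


Initial: [2, 90, 68, 59, 85]
Insert 90: [2, 90, 68, 59, 85]
Insert 68: [2, 68, 90, 59, 85]
Insert 59: [2, 59, 68, 90, 85]
Insert 85: [2, 59, 68, 85, 90]

Sorted: [2, 59, 68, 85, 90]


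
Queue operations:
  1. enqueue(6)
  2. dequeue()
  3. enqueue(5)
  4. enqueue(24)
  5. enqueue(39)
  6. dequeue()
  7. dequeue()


enqueue(6) -> [6]
dequeue()->6, []
enqueue(5) -> [5]
enqueue(24) -> [5, 24]
enqueue(39) -> [5, 24, 39]
dequeue()->5, [24, 39]
dequeue()->24, [39]

Final queue: [39]


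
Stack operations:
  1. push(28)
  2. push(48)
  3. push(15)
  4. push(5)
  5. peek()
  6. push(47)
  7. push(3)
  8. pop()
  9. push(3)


push(28) -> [28]
push(48) -> [28, 48]
push(15) -> [28, 48, 15]
push(5) -> [28, 48, 15, 5]
peek()->5
push(47) -> [28, 48, 15, 5, 47]
push(3) -> [28, 48, 15, 5, 47, 3]
pop()->3, [28, 48, 15, 5, 47]
push(3) -> [28, 48, 15, 5, 47, 3]

Final stack: [28, 48, 15, 5, 47, 3]


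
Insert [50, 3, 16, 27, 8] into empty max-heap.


Insert 50: [50]
Insert 3: [50, 3]
Insert 16: [50, 3, 16]
Insert 27: [50, 27, 16, 3]
Insert 8: [50, 27, 16, 3, 8]

Final heap: [50, 27, 16, 3, 8]


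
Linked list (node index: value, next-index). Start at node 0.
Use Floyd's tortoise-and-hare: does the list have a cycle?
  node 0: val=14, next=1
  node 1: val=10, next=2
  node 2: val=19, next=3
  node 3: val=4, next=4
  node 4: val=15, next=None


Floyd's tortoise (slow, +1) and hare (fast, +2):
  init: slow=0, fast=0
  step 1: slow=1, fast=2
  step 2: slow=2, fast=4
  step 3: fast -> None, no cycle

Cycle: no


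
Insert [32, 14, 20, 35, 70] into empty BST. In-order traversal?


Insert 32: root
Insert 14: L from 32
Insert 20: L from 32 -> R from 14
Insert 35: R from 32
Insert 70: R from 32 -> R from 35

In-order: [14, 20, 32, 35, 70]


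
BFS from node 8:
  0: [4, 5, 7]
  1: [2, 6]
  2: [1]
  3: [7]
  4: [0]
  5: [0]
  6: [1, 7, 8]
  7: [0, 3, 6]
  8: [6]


Visit 8, enqueue [6]
Visit 6, enqueue [1, 7]
Visit 1, enqueue [2]
Visit 7, enqueue [0, 3]
Visit 2, enqueue []
Visit 0, enqueue [4, 5]
Visit 3, enqueue []
Visit 4, enqueue []
Visit 5, enqueue []

BFS order: [8, 6, 1, 7, 2, 0, 3, 4, 5]


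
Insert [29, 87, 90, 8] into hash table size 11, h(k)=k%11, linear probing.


Insert 29: h=7 -> slot 7
Insert 87: h=10 -> slot 10
Insert 90: h=2 -> slot 2
Insert 8: h=8 -> slot 8

Table: [None, None, 90, None, None, None, None, 29, 8, None, 87]


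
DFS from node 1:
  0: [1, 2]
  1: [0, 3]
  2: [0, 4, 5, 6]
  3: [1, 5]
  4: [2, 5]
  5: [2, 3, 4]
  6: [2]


Visit 1, push [3, 0]
Visit 0, push [2]
Visit 2, push [6, 5, 4]
Visit 4, push [5]
Visit 5, push [3]
Visit 3, push []
Visit 6, push []

DFS order: [1, 0, 2, 4, 5, 3, 6]


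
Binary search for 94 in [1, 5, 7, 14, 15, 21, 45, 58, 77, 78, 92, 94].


Step 1: lo=0, hi=11, mid=5, val=21
Step 2: lo=6, hi=11, mid=8, val=77
Step 3: lo=9, hi=11, mid=10, val=92
Step 4: lo=11, hi=11, mid=11, val=94

Found at index 11


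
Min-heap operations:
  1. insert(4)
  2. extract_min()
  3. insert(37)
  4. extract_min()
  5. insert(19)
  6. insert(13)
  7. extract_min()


insert(4) -> [4]
extract_min()->4, []
insert(37) -> [37]
extract_min()->37, []
insert(19) -> [19]
insert(13) -> [13, 19]
extract_min()->13, [19]

Final heap: [19]


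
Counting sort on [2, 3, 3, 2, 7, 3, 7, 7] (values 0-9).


Input: [2, 3, 3, 2, 7, 3, 7, 7]
Counts: [0, 0, 2, 3, 0, 0, 0, 3, 0, 0]

Sorted: [2, 2, 3, 3, 3, 7, 7, 7]


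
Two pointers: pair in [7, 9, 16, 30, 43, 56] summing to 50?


lo=0(7)+hi=5(56)=63
lo=0(7)+hi=4(43)=50

Yes: 7+43=50


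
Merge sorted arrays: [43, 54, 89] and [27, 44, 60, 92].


Take 27 from B
Take 43 from A
Take 44 from B
Take 54 from A
Take 60 from B
Take 89 from A

Merged: [27, 43, 44, 54, 60, 89, 92]


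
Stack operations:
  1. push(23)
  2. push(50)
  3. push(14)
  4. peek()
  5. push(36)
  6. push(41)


push(23) -> [23]
push(50) -> [23, 50]
push(14) -> [23, 50, 14]
peek()->14
push(36) -> [23, 50, 14, 36]
push(41) -> [23, 50, 14, 36, 41]

Final stack: [23, 50, 14, 36, 41]


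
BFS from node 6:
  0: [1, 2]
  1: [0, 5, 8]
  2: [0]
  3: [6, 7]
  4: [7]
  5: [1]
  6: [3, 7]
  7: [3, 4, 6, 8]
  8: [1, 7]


Visit 6, enqueue [3, 7]
Visit 3, enqueue []
Visit 7, enqueue [4, 8]
Visit 4, enqueue []
Visit 8, enqueue [1]
Visit 1, enqueue [0, 5]
Visit 0, enqueue [2]
Visit 5, enqueue []
Visit 2, enqueue []

BFS order: [6, 3, 7, 4, 8, 1, 0, 5, 2]


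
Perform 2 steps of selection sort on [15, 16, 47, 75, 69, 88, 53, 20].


Initial: [15, 16, 47, 75, 69, 88, 53, 20]
Step 1: min=15 at 0
  Swap: [15, 16, 47, 75, 69, 88, 53, 20]
Step 2: min=16 at 1
  Swap: [15, 16, 47, 75, 69, 88, 53, 20]

After 2 steps: [15, 16, 47, 75, 69, 88, 53, 20]


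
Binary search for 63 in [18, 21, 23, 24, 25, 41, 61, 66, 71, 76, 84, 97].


Step 1: lo=0, hi=11, mid=5, val=41
Step 2: lo=6, hi=11, mid=8, val=71
Step 3: lo=6, hi=7, mid=6, val=61
Step 4: lo=7, hi=7, mid=7, val=66

Not found


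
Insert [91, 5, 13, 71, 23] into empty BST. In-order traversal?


Insert 91: root
Insert 5: L from 91
Insert 13: L from 91 -> R from 5
Insert 71: L from 91 -> R from 5 -> R from 13
Insert 23: L from 91 -> R from 5 -> R from 13 -> L from 71

In-order: [5, 13, 23, 71, 91]


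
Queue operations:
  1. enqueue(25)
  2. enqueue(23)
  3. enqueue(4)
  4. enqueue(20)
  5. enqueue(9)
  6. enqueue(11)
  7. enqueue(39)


enqueue(25) -> [25]
enqueue(23) -> [25, 23]
enqueue(4) -> [25, 23, 4]
enqueue(20) -> [25, 23, 4, 20]
enqueue(9) -> [25, 23, 4, 20, 9]
enqueue(11) -> [25, 23, 4, 20, 9, 11]
enqueue(39) -> [25, 23, 4, 20, 9, 11, 39]

Final queue: [25, 23, 4, 20, 9, 11, 39]


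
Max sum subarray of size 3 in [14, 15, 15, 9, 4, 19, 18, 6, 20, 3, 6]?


[0:3]: 44
[1:4]: 39
[2:5]: 28
[3:6]: 32
[4:7]: 41
[5:8]: 43
[6:9]: 44
[7:10]: 29
[8:11]: 29

Max: 44 at [0:3]


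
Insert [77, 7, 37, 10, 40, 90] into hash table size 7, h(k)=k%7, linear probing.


Insert 77: h=0 -> slot 0
Insert 7: h=0, 1 probes -> slot 1
Insert 37: h=2 -> slot 2
Insert 10: h=3 -> slot 3
Insert 40: h=5 -> slot 5
Insert 90: h=6 -> slot 6

Table: [77, 7, 37, 10, None, 40, 90]


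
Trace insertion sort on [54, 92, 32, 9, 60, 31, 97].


Initial: [54, 92, 32, 9, 60, 31, 97]
Insert 92: [54, 92, 32, 9, 60, 31, 97]
Insert 32: [32, 54, 92, 9, 60, 31, 97]
Insert 9: [9, 32, 54, 92, 60, 31, 97]
Insert 60: [9, 32, 54, 60, 92, 31, 97]
Insert 31: [9, 31, 32, 54, 60, 92, 97]
Insert 97: [9, 31, 32, 54, 60, 92, 97]

Sorted: [9, 31, 32, 54, 60, 92, 97]


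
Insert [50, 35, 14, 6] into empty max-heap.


Insert 50: [50]
Insert 35: [50, 35]
Insert 14: [50, 35, 14]
Insert 6: [50, 35, 14, 6]

Final heap: [50, 35, 14, 6]


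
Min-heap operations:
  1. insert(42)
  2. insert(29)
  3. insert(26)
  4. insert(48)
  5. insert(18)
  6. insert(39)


insert(42) -> [42]
insert(29) -> [29, 42]
insert(26) -> [26, 42, 29]
insert(48) -> [26, 42, 29, 48]
insert(18) -> [18, 26, 29, 48, 42]
insert(39) -> [18, 26, 29, 48, 42, 39]

Final heap: [18, 26, 29, 48, 42, 39]


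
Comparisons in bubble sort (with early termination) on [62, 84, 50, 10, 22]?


Algorithm: bubble sort (with early termination)
Input: [62, 84, 50, 10, 22]
Sorted: [10, 22, 50, 62, 84]

10


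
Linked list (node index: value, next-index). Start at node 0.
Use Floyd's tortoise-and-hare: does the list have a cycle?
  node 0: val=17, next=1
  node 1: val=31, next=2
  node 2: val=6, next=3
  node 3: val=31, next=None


Floyd's tortoise (slow, +1) and hare (fast, +2):
  init: slow=0, fast=0
  step 1: slow=1, fast=2
  step 2: fast 2->3->None, no cycle

Cycle: no


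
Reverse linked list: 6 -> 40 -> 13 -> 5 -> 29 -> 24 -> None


Step 1: curr=6, set curr.next=prev(None) | reversed so far: 6
Step 2: curr=40, set curr.next=prev(6) | reversed so far: 40 -> 6
Step 3: curr=13, set curr.next=prev(40) | reversed so far: 13 -> 40 -> 6
Step 4: curr=5, set curr.next=prev(13) | reversed so far: 5 -> 13 -> 40 -> 6
Step 5: curr=29, set curr.next=prev(5) | reversed so far: 29 -> 5 -> 13 -> 40 -> 6
Step 6: curr=24, set curr.next=prev(29) | reversed so far: 24 -> 29 -> 5 -> 13 -> 40 -> 6

24 -> 29 -> 5 -> 13 -> 40 -> 6 -> None


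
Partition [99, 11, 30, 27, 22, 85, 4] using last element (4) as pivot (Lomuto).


Pivot: 4
Place pivot at 0: [4, 11, 30, 27, 22, 85, 99]

Partitioned: [4, 11, 30, 27, 22, 85, 99]


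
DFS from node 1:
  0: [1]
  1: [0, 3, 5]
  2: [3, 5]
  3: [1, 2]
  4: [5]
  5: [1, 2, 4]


Visit 1, push [5, 3, 0]
Visit 0, push []
Visit 3, push [2]
Visit 2, push [5]
Visit 5, push [4]
Visit 4, push []

DFS order: [1, 0, 3, 2, 5, 4]


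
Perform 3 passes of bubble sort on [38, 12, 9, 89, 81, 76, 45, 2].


Initial: [38, 12, 9, 89, 81, 76, 45, 2]
Pass 1: [12, 9, 38, 81, 76, 45, 2, 89] (6 swaps)
Pass 2: [9, 12, 38, 76, 45, 2, 81, 89] (4 swaps)
Pass 3: [9, 12, 38, 45, 2, 76, 81, 89] (2 swaps)

After 3 passes: [9, 12, 38, 45, 2, 76, 81, 89]


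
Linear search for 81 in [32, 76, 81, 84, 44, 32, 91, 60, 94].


i=0: 32!=81
i=1: 76!=81
i=2: 81==81 found!

Found at 2, 3 comps


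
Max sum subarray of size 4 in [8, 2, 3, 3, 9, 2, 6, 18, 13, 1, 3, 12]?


[0:4]: 16
[1:5]: 17
[2:6]: 17
[3:7]: 20
[4:8]: 35
[5:9]: 39
[6:10]: 38
[7:11]: 35
[8:12]: 29

Max: 39 at [5:9]


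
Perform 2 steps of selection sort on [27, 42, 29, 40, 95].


Initial: [27, 42, 29, 40, 95]
Step 1: min=27 at 0
  Swap: [27, 42, 29, 40, 95]
Step 2: min=29 at 2
  Swap: [27, 29, 42, 40, 95]

After 2 steps: [27, 29, 42, 40, 95]


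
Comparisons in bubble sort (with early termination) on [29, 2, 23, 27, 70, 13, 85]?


Algorithm: bubble sort (with early termination)
Input: [29, 2, 23, 27, 70, 13, 85]
Sorted: [2, 13, 23, 27, 29, 70, 85]

20


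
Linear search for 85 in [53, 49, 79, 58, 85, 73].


i=0: 53!=85
i=1: 49!=85
i=2: 79!=85
i=3: 58!=85
i=4: 85==85 found!

Found at 4, 5 comps


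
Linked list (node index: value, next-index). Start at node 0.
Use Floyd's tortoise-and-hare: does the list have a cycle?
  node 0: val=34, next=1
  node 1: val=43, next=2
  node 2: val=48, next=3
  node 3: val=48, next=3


Floyd's tortoise (slow, +1) and hare (fast, +2):
  init: slow=0, fast=0
  step 1: slow=1, fast=2
  step 2: slow=2, fast=3
  step 3: slow=3, fast=3
  slow == fast at node 3: cycle detected

Cycle: yes


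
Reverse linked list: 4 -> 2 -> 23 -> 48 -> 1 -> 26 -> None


Step 1: curr=4, set curr.next=prev(None) | reversed so far: 4
Step 2: curr=2, set curr.next=prev(4) | reversed so far: 2 -> 4
Step 3: curr=23, set curr.next=prev(2) | reversed so far: 23 -> 2 -> 4
Step 4: curr=48, set curr.next=prev(23) | reversed so far: 48 -> 23 -> 2 -> 4
Step 5: curr=1, set curr.next=prev(48) | reversed so far: 1 -> 48 -> 23 -> 2 -> 4
Step 6: curr=26, set curr.next=prev(1) | reversed so far: 26 -> 1 -> 48 -> 23 -> 2 -> 4

26 -> 1 -> 48 -> 23 -> 2 -> 4 -> None


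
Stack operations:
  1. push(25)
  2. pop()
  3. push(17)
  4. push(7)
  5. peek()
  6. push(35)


push(25) -> [25]
pop()->25, []
push(17) -> [17]
push(7) -> [17, 7]
peek()->7
push(35) -> [17, 7, 35]

Final stack: [17, 7, 35]


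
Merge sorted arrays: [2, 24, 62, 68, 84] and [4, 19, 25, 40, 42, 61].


Take 2 from A
Take 4 from B
Take 19 from B
Take 24 from A
Take 25 from B
Take 40 from B
Take 42 from B
Take 61 from B

Merged: [2, 4, 19, 24, 25, 40, 42, 61, 62, 68, 84]


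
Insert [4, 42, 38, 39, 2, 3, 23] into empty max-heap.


Insert 4: [4]
Insert 42: [42, 4]
Insert 38: [42, 4, 38]
Insert 39: [42, 39, 38, 4]
Insert 2: [42, 39, 38, 4, 2]
Insert 3: [42, 39, 38, 4, 2, 3]
Insert 23: [42, 39, 38, 4, 2, 3, 23]

Final heap: [42, 39, 38, 4, 2, 3, 23]


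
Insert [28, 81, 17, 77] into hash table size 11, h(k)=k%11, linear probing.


Insert 28: h=6 -> slot 6
Insert 81: h=4 -> slot 4
Insert 17: h=6, 1 probes -> slot 7
Insert 77: h=0 -> slot 0

Table: [77, None, None, None, 81, None, 28, 17, None, None, None]


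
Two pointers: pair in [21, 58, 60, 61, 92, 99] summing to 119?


lo=0(21)+hi=5(99)=120
lo=0(21)+hi=4(92)=113
lo=1(58)+hi=4(92)=150
lo=1(58)+hi=3(61)=119

Yes: 58+61=119


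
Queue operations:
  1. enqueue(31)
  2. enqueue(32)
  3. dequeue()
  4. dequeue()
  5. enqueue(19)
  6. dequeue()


enqueue(31) -> [31]
enqueue(32) -> [31, 32]
dequeue()->31, [32]
dequeue()->32, []
enqueue(19) -> [19]
dequeue()->19, []

Final queue: []


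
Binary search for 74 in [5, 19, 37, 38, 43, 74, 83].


Step 1: lo=0, hi=6, mid=3, val=38
Step 2: lo=4, hi=6, mid=5, val=74

Found at index 5


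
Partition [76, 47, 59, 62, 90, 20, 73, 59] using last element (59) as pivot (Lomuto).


Pivot: 59
  47 <= 59: swap -> [47, 76, 59, 62, 90, 20, 73, 59]
  59 <= 59: swap -> [47, 59, 76, 62, 90, 20, 73, 59]
  20 <= 59: swap -> [47, 59, 20, 62, 90, 76, 73, 59]
Place pivot at 3: [47, 59, 20, 59, 90, 76, 73, 62]

Partitioned: [47, 59, 20, 59, 90, 76, 73, 62]


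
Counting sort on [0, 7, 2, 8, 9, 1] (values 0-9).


Input: [0, 7, 2, 8, 9, 1]
Counts: [1, 1, 1, 0, 0, 0, 0, 1, 1, 1]

Sorted: [0, 1, 2, 7, 8, 9]


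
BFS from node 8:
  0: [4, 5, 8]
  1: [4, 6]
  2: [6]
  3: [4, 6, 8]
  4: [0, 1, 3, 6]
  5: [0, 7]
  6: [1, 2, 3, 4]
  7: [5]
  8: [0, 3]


Visit 8, enqueue [0, 3]
Visit 0, enqueue [4, 5]
Visit 3, enqueue [6]
Visit 4, enqueue [1]
Visit 5, enqueue [7]
Visit 6, enqueue [2]
Visit 1, enqueue []
Visit 7, enqueue []
Visit 2, enqueue []

BFS order: [8, 0, 3, 4, 5, 6, 1, 7, 2]


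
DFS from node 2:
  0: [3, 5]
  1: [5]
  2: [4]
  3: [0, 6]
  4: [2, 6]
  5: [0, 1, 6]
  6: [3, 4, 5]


Visit 2, push [4]
Visit 4, push [6]
Visit 6, push [5, 3]
Visit 3, push [0]
Visit 0, push [5]
Visit 5, push [1]
Visit 1, push []

DFS order: [2, 4, 6, 3, 0, 5, 1]


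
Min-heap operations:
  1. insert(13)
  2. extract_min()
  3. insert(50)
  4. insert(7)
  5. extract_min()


insert(13) -> [13]
extract_min()->13, []
insert(50) -> [50]
insert(7) -> [7, 50]
extract_min()->7, [50]

Final heap: [50]


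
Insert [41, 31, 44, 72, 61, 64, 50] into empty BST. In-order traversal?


Insert 41: root
Insert 31: L from 41
Insert 44: R from 41
Insert 72: R from 41 -> R from 44
Insert 61: R from 41 -> R from 44 -> L from 72
Insert 64: R from 41 -> R from 44 -> L from 72 -> R from 61
Insert 50: R from 41 -> R from 44 -> L from 72 -> L from 61

In-order: [31, 41, 44, 50, 61, 64, 72]


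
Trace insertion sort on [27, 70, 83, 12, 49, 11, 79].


Initial: [27, 70, 83, 12, 49, 11, 79]
Insert 70: [27, 70, 83, 12, 49, 11, 79]
Insert 83: [27, 70, 83, 12, 49, 11, 79]
Insert 12: [12, 27, 70, 83, 49, 11, 79]
Insert 49: [12, 27, 49, 70, 83, 11, 79]
Insert 11: [11, 12, 27, 49, 70, 83, 79]
Insert 79: [11, 12, 27, 49, 70, 79, 83]

Sorted: [11, 12, 27, 49, 70, 79, 83]


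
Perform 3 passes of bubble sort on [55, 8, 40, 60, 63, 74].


Initial: [55, 8, 40, 60, 63, 74]
Pass 1: [8, 40, 55, 60, 63, 74] (2 swaps)
Pass 2: [8, 40, 55, 60, 63, 74] (0 swaps)
Pass 3: [8, 40, 55, 60, 63, 74] (0 swaps)

After 3 passes: [8, 40, 55, 60, 63, 74]


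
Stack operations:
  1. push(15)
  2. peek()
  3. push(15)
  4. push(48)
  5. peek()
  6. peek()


push(15) -> [15]
peek()->15
push(15) -> [15, 15]
push(48) -> [15, 15, 48]
peek()->48
peek()->48

Final stack: [15, 15, 48]


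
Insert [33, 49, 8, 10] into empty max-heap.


Insert 33: [33]
Insert 49: [49, 33]
Insert 8: [49, 33, 8]
Insert 10: [49, 33, 8, 10]

Final heap: [49, 33, 8, 10]


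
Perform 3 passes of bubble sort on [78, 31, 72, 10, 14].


Initial: [78, 31, 72, 10, 14]
Pass 1: [31, 72, 10, 14, 78] (4 swaps)
Pass 2: [31, 10, 14, 72, 78] (2 swaps)
Pass 3: [10, 14, 31, 72, 78] (2 swaps)

After 3 passes: [10, 14, 31, 72, 78]


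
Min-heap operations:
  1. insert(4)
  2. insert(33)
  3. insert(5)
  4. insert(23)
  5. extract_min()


insert(4) -> [4]
insert(33) -> [4, 33]
insert(5) -> [4, 33, 5]
insert(23) -> [4, 23, 5, 33]
extract_min()->4, [5, 23, 33]

Final heap: [5, 23, 33]


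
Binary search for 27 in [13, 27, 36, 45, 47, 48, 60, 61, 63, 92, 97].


Step 1: lo=0, hi=10, mid=5, val=48
Step 2: lo=0, hi=4, mid=2, val=36
Step 3: lo=0, hi=1, mid=0, val=13
Step 4: lo=1, hi=1, mid=1, val=27

Found at index 1


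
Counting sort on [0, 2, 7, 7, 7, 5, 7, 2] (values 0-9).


Input: [0, 2, 7, 7, 7, 5, 7, 2]
Counts: [1, 0, 2, 0, 0, 1, 0, 4, 0, 0]

Sorted: [0, 2, 2, 5, 7, 7, 7, 7]


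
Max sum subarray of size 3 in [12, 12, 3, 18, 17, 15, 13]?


[0:3]: 27
[1:4]: 33
[2:5]: 38
[3:6]: 50
[4:7]: 45

Max: 50 at [3:6]


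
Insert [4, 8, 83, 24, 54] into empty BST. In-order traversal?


Insert 4: root
Insert 8: R from 4
Insert 83: R from 4 -> R from 8
Insert 24: R from 4 -> R from 8 -> L from 83
Insert 54: R from 4 -> R from 8 -> L from 83 -> R from 24

In-order: [4, 8, 24, 54, 83]


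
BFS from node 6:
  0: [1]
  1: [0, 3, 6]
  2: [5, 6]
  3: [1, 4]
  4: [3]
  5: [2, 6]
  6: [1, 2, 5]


Visit 6, enqueue [1, 2, 5]
Visit 1, enqueue [0, 3]
Visit 2, enqueue []
Visit 5, enqueue []
Visit 0, enqueue []
Visit 3, enqueue [4]
Visit 4, enqueue []

BFS order: [6, 1, 2, 5, 0, 3, 4]


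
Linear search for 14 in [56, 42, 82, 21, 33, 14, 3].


i=0: 56!=14
i=1: 42!=14
i=2: 82!=14
i=3: 21!=14
i=4: 33!=14
i=5: 14==14 found!

Found at 5, 6 comps


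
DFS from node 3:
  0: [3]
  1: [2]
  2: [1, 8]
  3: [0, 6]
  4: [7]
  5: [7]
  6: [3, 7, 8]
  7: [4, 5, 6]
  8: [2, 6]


Visit 3, push [6, 0]
Visit 0, push []
Visit 6, push [8, 7]
Visit 7, push [5, 4]
Visit 4, push []
Visit 5, push []
Visit 8, push [2]
Visit 2, push [1]
Visit 1, push []

DFS order: [3, 0, 6, 7, 4, 5, 8, 2, 1]


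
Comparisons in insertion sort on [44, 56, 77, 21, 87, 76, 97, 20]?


Algorithm: insertion sort
Input: [44, 56, 77, 21, 87, 76, 97, 20]
Sorted: [20, 21, 44, 56, 76, 77, 87, 97]

17


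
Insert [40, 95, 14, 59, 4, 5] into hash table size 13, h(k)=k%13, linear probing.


Insert 40: h=1 -> slot 1
Insert 95: h=4 -> slot 4
Insert 14: h=1, 1 probes -> slot 2
Insert 59: h=7 -> slot 7
Insert 4: h=4, 1 probes -> slot 5
Insert 5: h=5, 1 probes -> slot 6

Table: [None, 40, 14, None, 95, 4, 5, 59, None, None, None, None, None]


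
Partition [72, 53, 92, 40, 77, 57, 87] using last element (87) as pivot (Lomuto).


Pivot: 87
  72 <= 87: advance i (no swap)
  53 <= 87: advance i (no swap)
  40 <= 87: swap -> [72, 53, 40, 92, 77, 57, 87]
  77 <= 87: swap -> [72, 53, 40, 77, 92, 57, 87]
  57 <= 87: swap -> [72, 53, 40, 77, 57, 92, 87]
Place pivot at 5: [72, 53, 40, 77, 57, 87, 92]

Partitioned: [72, 53, 40, 77, 57, 87, 92]


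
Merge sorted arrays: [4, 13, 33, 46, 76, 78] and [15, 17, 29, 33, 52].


Take 4 from A
Take 13 from A
Take 15 from B
Take 17 from B
Take 29 from B
Take 33 from A
Take 33 from B
Take 46 from A
Take 52 from B

Merged: [4, 13, 15, 17, 29, 33, 33, 46, 52, 76, 78]


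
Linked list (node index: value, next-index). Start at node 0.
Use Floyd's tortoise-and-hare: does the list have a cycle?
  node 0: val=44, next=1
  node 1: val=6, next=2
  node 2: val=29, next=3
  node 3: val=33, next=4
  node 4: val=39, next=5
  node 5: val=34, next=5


Floyd's tortoise (slow, +1) and hare (fast, +2):
  init: slow=0, fast=0
  step 1: slow=1, fast=2
  step 2: slow=2, fast=4
  step 3: slow=3, fast=5
  step 4: slow=4, fast=5
  step 5: slow=5, fast=5
  slow == fast at node 5: cycle detected

Cycle: yes


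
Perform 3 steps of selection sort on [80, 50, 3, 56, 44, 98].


Initial: [80, 50, 3, 56, 44, 98]
Step 1: min=3 at 2
  Swap: [3, 50, 80, 56, 44, 98]
Step 2: min=44 at 4
  Swap: [3, 44, 80, 56, 50, 98]
Step 3: min=50 at 4
  Swap: [3, 44, 50, 56, 80, 98]

After 3 steps: [3, 44, 50, 56, 80, 98]


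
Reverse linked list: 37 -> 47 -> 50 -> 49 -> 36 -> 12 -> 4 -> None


Step 1: curr=37, set curr.next=prev(None) | reversed so far: 37
Step 2: curr=47, set curr.next=prev(37) | reversed so far: 47 -> 37
Step 3: curr=50, set curr.next=prev(47) | reversed so far: 50 -> 47 -> 37
Step 4: curr=49, set curr.next=prev(50) | reversed so far: 49 -> 50 -> 47 -> 37
Step 5: curr=36, set curr.next=prev(49) | reversed so far: 36 -> 49 -> 50 -> 47 -> 37
Step 6: curr=12, set curr.next=prev(36) | reversed so far: 12 -> 36 -> 49 -> 50 -> 47 -> 37
Step 7: curr=4, set curr.next=prev(12) | reversed so far: 4 -> 12 -> 36 -> 49 -> 50 -> 47 -> 37

4 -> 12 -> 36 -> 49 -> 50 -> 47 -> 37 -> None


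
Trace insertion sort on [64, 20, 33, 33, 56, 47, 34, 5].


Initial: [64, 20, 33, 33, 56, 47, 34, 5]
Insert 20: [20, 64, 33, 33, 56, 47, 34, 5]
Insert 33: [20, 33, 64, 33, 56, 47, 34, 5]
Insert 33: [20, 33, 33, 64, 56, 47, 34, 5]
Insert 56: [20, 33, 33, 56, 64, 47, 34, 5]
Insert 47: [20, 33, 33, 47, 56, 64, 34, 5]
Insert 34: [20, 33, 33, 34, 47, 56, 64, 5]
Insert 5: [5, 20, 33, 33, 34, 47, 56, 64]

Sorted: [5, 20, 33, 33, 34, 47, 56, 64]


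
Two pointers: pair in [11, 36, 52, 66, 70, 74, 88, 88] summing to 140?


lo=0(11)+hi=7(88)=99
lo=1(36)+hi=7(88)=124
lo=2(52)+hi=7(88)=140

Yes: 52+88=140


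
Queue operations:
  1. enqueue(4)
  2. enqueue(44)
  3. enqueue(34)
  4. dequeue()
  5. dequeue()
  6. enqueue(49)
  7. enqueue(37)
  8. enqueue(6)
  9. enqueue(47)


enqueue(4) -> [4]
enqueue(44) -> [4, 44]
enqueue(34) -> [4, 44, 34]
dequeue()->4, [44, 34]
dequeue()->44, [34]
enqueue(49) -> [34, 49]
enqueue(37) -> [34, 49, 37]
enqueue(6) -> [34, 49, 37, 6]
enqueue(47) -> [34, 49, 37, 6, 47]

Final queue: [34, 49, 37, 6, 47]


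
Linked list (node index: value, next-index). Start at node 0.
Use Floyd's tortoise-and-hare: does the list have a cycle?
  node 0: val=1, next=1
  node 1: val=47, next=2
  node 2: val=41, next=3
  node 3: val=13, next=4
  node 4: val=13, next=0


Floyd's tortoise (slow, +1) and hare (fast, +2):
  init: slow=0, fast=0
  step 1: slow=1, fast=2
  step 2: slow=2, fast=4
  step 3: slow=3, fast=1
  step 4: slow=4, fast=3
  step 5: slow=0, fast=0
  slow == fast at node 0: cycle detected

Cycle: yes


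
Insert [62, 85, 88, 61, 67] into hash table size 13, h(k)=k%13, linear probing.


Insert 62: h=10 -> slot 10
Insert 85: h=7 -> slot 7
Insert 88: h=10, 1 probes -> slot 11
Insert 61: h=9 -> slot 9
Insert 67: h=2 -> slot 2

Table: [None, None, 67, None, None, None, None, 85, None, 61, 62, 88, None]


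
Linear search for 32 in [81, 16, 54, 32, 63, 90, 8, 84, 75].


i=0: 81!=32
i=1: 16!=32
i=2: 54!=32
i=3: 32==32 found!

Found at 3, 4 comps


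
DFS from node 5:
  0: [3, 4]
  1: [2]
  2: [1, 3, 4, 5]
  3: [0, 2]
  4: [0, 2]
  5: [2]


Visit 5, push [2]
Visit 2, push [4, 3, 1]
Visit 1, push []
Visit 3, push [0]
Visit 0, push [4]
Visit 4, push []

DFS order: [5, 2, 1, 3, 0, 4]


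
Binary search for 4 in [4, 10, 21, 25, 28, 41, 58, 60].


Step 1: lo=0, hi=7, mid=3, val=25
Step 2: lo=0, hi=2, mid=1, val=10
Step 3: lo=0, hi=0, mid=0, val=4

Found at index 0


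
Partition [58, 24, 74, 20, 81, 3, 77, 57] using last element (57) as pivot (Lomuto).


Pivot: 57
  24 <= 57: swap -> [24, 58, 74, 20, 81, 3, 77, 57]
  20 <= 57: swap -> [24, 20, 74, 58, 81, 3, 77, 57]
  3 <= 57: swap -> [24, 20, 3, 58, 81, 74, 77, 57]
Place pivot at 3: [24, 20, 3, 57, 81, 74, 77, 58]

Partitioned: [24, 20, 3, 57, 81, 74, 77, 58]


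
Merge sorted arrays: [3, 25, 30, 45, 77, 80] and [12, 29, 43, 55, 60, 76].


Take 3 from A
Take 12 from B
Take 25 from A
Take 29 from B
Take 30 from A
Take 43 from B
Take 45 from A
Take 55 from B
Take 60 from B
Take 76 from B

Merged: [3, 12, 25, 29, 30, 43, 45, 55, 60, 76, 77, 80]


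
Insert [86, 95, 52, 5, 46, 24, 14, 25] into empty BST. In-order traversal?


Insert 86: root
Insert 95: R from 86
Insert 52: L from 86
Insert 5: L from 86 -> L from 52
Insert 46: L from 86 -> L from 52 -> R from 5
Insert 24: L from 86 -> L from 52 -> R from 5 -> L from 46
Insert 14: L from 86 -> L from 52 -> R from 5 -> L from 46 -> L from 24
Insert 25: L from 86 -> L from 52 -> R from 5 -> L from 46 -> R from 24

In-order: [5, 14, 24, 25, 46, 52, 86, 95]


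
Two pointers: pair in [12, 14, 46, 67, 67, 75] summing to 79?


lo=0(12)+hi=5(75)=87
lo=0(12)+hi=4(67)=79

Yes: 12+67=79


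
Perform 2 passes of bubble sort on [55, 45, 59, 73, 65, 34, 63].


Initial: [55, 45, 59, 73, 65, 34, 63]
Pass 1: [45, 55, 59, 65, 34, 63, 73] (4 swaps)
Pass 2: [45, 55, 59, 34, 63, 65, 73] (2 swaps)

After 2 passes: [45, 55, 59, 34, 63, 65, 73]


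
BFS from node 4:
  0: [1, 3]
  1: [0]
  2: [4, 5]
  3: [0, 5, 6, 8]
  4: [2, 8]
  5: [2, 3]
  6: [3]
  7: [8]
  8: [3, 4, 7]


Visit 4, enqueue [2, 8]
Visit 2, enqueue [5]
Visit 8, enqueue [3, 7]
Visit 5, enqueue []
Visit 3, enqueue [0, 6]
Visit 7, enqueue []
Visit 0, enqueue [1]
Visit 6, enqueue []
Visit 1, enqueue []

BFS order: [4, 2, 8, 5, 3, 7, 0, 6, 1]


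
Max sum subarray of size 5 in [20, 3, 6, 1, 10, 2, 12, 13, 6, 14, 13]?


[0:5]: 40
[1:6]: 22
[2:7]: 31
[3:8]: 38
[4:9]: 43
[5:10]: 47
[6:11]: 58

Max: 58 at [6:11]


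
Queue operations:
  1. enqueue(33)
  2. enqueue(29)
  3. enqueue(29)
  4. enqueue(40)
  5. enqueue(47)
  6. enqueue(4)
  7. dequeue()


enqueue(33) -> [33]
enqueue(29) -> [33, 29]
enqueue(29) -> [33, 29, 29]
enqueue(40) -> [33, 29, 29, 40]
enqueue(47) -> [33, 29, 29, 40, 47]
enqueue(4) -> [33, 29, 29, 40, 47, 4]
dequeue()->33, [29, 29, 40, 47, 4]

Final queue: [29, 29, 40, 47, 4]


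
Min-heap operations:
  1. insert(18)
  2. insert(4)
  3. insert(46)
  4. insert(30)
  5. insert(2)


insert(18) -> [18]
insert(4) -> [4, 18]
insert(46) -> [4, 18, 46]
insert(30) -> [4, 18, 46, 30]
insert(2) -> [2, 4, 46, 30, 18]

Final heap: [2, 4, 46, 30, 18]


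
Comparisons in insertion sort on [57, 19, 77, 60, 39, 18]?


Algorithm: insertion sort
Input: [57, 19, 77, 60, 39, 18]
Sorted: [18, 19, 39, 57, 60, 77]

13


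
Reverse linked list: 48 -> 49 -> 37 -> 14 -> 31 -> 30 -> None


Step 1: curr=48, set curr.next=prev(None) | reversed so far: 48
Step 2: curr=49, set curr.next=prev(48) | reversed so far: 49 -> 48
Step 3: curr=37, set curr.next=prev(49) | reversed so far: 37 -> 49 -> 48
Step 4: curr=14, set curr.next=prev(37) | reversed so far: 14 -> 37 -> 49 -> 48
Step 5: curr=31, set curr.next=prev(14) | reversed so far: 31 -> 14 -> 37 -> 49 -> 48
Step 6: curr=30, set curr.next=prev(31) | reversed so far: 30 -> 31 -> 14 -> 37 -> 49 -> 48

30 -> 31 -> 14 -> 37 -> 49 -> 48 -> None
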